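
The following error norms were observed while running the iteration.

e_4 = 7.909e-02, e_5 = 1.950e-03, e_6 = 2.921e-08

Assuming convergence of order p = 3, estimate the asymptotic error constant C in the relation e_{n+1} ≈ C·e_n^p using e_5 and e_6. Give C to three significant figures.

3.94

C ≈ e_6 / e_5^3
  = 2.921e-08 / (1.950e-03)^3
  = 2.921e-08 / 7.41487e-09 ≈ 3.9394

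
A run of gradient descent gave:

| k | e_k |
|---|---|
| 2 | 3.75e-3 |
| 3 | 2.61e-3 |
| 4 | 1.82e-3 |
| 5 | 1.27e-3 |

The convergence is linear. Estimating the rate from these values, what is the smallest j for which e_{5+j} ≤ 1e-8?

33

Rate ρ ≈ e_5/e_4 = 1.27e-3/1.82e-3 = 0.6978.
After j more steps, e_{5+j} ≈ 1.27e-3·ρ^j; need ρ^j ≤ 1e-8/1.27e-3 = 7.87402e-06.
j ≥ ln(7.87402e-06)/ln(0.6978) = -11.7519/-0.35982 = 32.660.
So 33 more iterations are needed.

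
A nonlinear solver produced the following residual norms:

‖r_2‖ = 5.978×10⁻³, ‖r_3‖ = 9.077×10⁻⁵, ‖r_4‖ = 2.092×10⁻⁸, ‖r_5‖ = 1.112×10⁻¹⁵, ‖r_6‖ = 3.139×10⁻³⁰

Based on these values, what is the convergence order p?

2

Consecutive ratios: ‖r_6‖/‖r_5‖ = 3.139×10⁻³⁰/1.112×10⁻¹⁵ = 2.82284e-15, ‖r_5‖/‖r_4‖ = 1.112×10⁻¹⁵/2.092×10⁻⁸ = 5.31549e-08.
p ≈ ln(2.82284e-15)/ln(5.31549e-08) = -33.5010/-16.7501 ≈ 2.00.
So the convergence is quadratic (order 2).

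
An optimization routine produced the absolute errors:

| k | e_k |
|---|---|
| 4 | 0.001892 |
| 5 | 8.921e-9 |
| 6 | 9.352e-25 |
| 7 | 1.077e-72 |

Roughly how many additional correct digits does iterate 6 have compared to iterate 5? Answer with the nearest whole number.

16

Digits gained ≈ log₁₀(e_5/e_6) = log₁₀(8.921e-9/9.352e-25) = log₁₀(9.53914e+15) ≈ 15.980.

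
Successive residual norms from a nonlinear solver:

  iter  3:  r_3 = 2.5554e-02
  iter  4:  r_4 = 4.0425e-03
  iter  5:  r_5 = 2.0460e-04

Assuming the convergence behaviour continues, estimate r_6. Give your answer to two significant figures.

1.6e-6

First estimate the order: p ≈ ln(r_5/r_4) / ln(r_4/r_3) = ln(2.0460e-04/4.0425e-03)/ln(4.0425e-03/2.5554e-02) = ln(0.0506122)/ln(0.158194) ≈ 1.6180.
Then r_6 ≈ r_5·(r_5/r_4)^p = 2.0460e-04·(0.0506122)^1.6180 = 2.0460e-04·0.00800728 ≈ 1.638e-06.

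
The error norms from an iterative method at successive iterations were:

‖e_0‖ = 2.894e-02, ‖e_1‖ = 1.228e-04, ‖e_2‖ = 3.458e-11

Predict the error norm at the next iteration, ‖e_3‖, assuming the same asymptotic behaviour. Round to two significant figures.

First estimate the order: p ≈ ln(‖e_2‖/‖e_1‖) / ln(‖e_1‖/‖e_0‖) = ln(3.458e-11/1.228e-04)/ln(1.228e-04/2.894e-02) = ln(2.81596e-07)/ln(0.00424326) ≈ 2.7612.
Then ‖e_3‖ ≈ ‖e_2‖·(‖e_2‖/‖e_1‖)^p = 3.458e-11·(2.81596e-07)^2.7612 = 3.458e-11·8.1867e-19 ≈ 2.831e-29.

2.8e-29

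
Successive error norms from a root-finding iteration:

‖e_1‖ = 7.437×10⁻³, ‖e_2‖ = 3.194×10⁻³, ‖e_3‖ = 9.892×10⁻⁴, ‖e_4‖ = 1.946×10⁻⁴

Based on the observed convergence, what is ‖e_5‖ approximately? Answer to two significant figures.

2.0e-5

First estimate the order: p ≈ ln(‖e_4‖/‖e_3‖) / ln(‖e_3‖/‖e_2‖) = ln(1.946×10⁻⁴/9.892×10⁻⁴)/ln(9.892×10⁻⁴/3.194×10⁻³) = ln(0.196725)/ln(0.309706) ≈ 1.3872.
Then ‖e_5‖ ≈ ‖e_4‖·(‖e_4‖/‖e_3‖)^p = 1.946×10⁻⁴·(0.196725)^1.3872 = 1.946×10⁻⁴·0.104819 ≈ 2.04e-05.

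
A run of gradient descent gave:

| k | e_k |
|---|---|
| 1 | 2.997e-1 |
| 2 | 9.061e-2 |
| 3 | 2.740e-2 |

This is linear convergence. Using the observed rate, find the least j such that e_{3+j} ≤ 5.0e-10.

15

Rate ρ ≈ e_3/e_2 = 2.740e-2/9.061e-2 = 0.3024.
After j more steps, e_{3+j} ≈ 2.740e-2·ρ^j; need ρ^j ≤ 5.0e-10/2.740e-2 = 1.82482e-08.
j ≥ ln(1.82482e-08)/ln(0.3024) = -17.8192/-1.19600 = 14.899.
So 15 more iterations are needed.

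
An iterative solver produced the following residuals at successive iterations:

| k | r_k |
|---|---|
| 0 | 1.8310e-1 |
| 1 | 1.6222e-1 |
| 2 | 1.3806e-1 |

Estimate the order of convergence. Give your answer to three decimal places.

p ≈ ln(r_2/r_1) / ln(r_1/r_0)
  = ln(1.3806e-1/1.6222e-1) / ln(1.6222e-1/1.8310e-1)
  = ln(0.851066) / ln(0.885964)
  = -0.161266 / -0.121079 ≈ 1.331907

1.332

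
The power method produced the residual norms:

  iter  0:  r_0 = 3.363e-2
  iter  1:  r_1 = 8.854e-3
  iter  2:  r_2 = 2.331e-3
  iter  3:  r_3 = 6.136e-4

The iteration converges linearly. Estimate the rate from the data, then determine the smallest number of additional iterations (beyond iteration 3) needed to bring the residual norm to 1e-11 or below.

Rate ρ ≈ r_3/r_2 = 6.136e-4/2.331e-3 = 0.2632.
After j more steps, r_{3+j} ≈ 6.136e-4·ρ^j; need ρ^j ≤ 1e-11/6.136e-4 = 1.62973e-08.
j ≥ ln(1.62973e-08)/ln(0.2632) = -17.9323/-1.33484 = 13.434.
So 14 more iterations are needed.

14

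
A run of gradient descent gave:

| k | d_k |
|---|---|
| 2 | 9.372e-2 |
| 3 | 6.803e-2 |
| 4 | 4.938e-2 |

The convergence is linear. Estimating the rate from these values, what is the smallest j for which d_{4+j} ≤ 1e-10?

63

Rate ρ ≈ d_4/d_3 = 4.938e-2/6.803e-2 = 0.7259.
After j more steps, d_{4+j} ≈ 4.938e-2·ρ^j; need ρ^j ≤ 1e-10/4.938e-2 = 2.02511e-09.
j ≥ ln(2.02511e-09)/ln(0.7259) = -20.0176/-0.32034 = 62.489.
So 63 more iterations are needed.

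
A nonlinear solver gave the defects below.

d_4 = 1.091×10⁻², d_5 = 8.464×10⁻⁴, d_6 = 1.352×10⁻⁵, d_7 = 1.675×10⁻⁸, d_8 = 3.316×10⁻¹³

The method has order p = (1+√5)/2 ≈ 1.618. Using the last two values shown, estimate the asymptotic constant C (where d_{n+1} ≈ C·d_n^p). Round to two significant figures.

1.3

C ≈ d_8 / d_7^1.618
  = 3.316×10⁻¹³ / (1.675×10⁻⁸)^1.618
  = 3.316×10⁻¹³ / 2.62093e-13 ≈ 1.2652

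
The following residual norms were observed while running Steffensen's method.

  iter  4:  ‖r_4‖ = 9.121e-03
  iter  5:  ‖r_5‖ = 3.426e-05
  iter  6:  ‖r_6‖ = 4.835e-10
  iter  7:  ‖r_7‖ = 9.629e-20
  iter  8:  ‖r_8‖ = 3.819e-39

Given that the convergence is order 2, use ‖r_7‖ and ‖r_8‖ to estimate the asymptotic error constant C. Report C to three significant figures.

0.412

C ≈ ‖r_8‖ / ‖r_7‖^2
  = 3.819e-39 / (9.629e-20)^2
  = 3.819e-39 / 9.27176e-39 ≈ 0.4119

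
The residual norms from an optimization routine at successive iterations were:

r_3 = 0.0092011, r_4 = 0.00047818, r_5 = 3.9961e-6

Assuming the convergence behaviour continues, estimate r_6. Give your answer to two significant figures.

1.7e-9

First estimate the order: p ≈ ln(r_5/r_4) / ln(r_4/r_3) = ln(3.9961e-6/0.00047818)/ln(0.00047818/0.0092011) = ln(0.00835689)/ln(0.0519699) ≈ 1.6180.
Then r_6 ≈ r_5·(r_5/r_4)^p = 3.9961e-6·(0.00835689)^1.6180 = 3.9961e-6·0.000434378 ≈ 1.736e-09.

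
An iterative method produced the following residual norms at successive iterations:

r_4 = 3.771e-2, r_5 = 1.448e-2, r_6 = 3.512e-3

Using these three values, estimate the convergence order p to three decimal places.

p ≈ ln(r_6/r_5) / ln(r_5/r_4)
  = ln(3.512e-3/1.448e-2) / ln(1.448e-2/3.771e-2)
  = ln(0.242541) / ln(0.383983)
  = -1.416585 / -0.957157 ≈ 1.479992

1.480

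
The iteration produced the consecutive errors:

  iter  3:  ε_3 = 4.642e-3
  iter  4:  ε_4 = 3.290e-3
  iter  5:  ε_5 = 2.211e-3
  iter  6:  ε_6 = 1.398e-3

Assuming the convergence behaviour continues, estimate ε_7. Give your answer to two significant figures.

8.2e-4

First estimate the order: p ≈ ln(ε_6/ε_5) / ln(ε_5/ε_4) = ln(1.398e-3/2.211e-3)/ln(2.211e-3/3.290e-3) = ln(0.632293)/ln(0.672036) ≈ 1.1534.
Then ε_7 ≈ ε_6·(ε_6/ε_5)^p = 1.398e-3·(0.632293)^1.1534 = 1.398e-3·0.589358 ≈ 0.0008239.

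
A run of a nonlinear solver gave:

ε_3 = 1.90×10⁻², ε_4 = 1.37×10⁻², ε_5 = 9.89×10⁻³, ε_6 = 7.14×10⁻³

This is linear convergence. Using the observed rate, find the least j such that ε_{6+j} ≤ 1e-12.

Rate ρ ≈ ε_6/ε_5 = 7.14×10⁻³/9.89×10⁻³ = 0.7219.
After j more steps, ε_{6+j} ≈ 7.14×10⁻³·ρ^j; need ρ^j ≤ 1e-12/7.14×10⁻³ = 1.40056e-10.
j ≥ ln(1.40056e-10)/ln(0.7219) = -22.6890/-0.32587 = 69.626.
So 70 more iterations are needed.

70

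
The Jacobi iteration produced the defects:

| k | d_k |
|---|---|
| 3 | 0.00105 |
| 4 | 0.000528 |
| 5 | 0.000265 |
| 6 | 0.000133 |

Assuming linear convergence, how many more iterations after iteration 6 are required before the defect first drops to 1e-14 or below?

Rate ρ ≈ d_6/d_5 = 0.000133/0.000265 = 0.5019.
After j more steps, d_{6+j} ≈ 0.000133·ρ^j; need ρ^j ≤ 1e-14/0.000133 = 7.5188e-11.
j ≥ ln(7.5188e-11)/ln(0.5019) = -23.3110/-0.68935 = 33.816.
So 34 more iterations are needed.

34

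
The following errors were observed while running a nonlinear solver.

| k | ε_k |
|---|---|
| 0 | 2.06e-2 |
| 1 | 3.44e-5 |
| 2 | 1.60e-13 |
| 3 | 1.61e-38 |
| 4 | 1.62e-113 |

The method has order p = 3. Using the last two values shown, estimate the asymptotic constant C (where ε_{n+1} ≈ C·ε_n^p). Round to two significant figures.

3.9

C ≈ ε_4 / ε_3^3
  = 1.62e-113 / (1.61e-38)^3
  = 1.62e-113 / 4.17328e-114 ≈ 3.8818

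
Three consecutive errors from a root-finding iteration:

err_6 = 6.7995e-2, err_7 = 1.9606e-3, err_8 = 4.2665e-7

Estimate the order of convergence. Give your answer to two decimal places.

2.38

p ≈ ln(err_8/err_7) / ln(err_7/err_6)
  = ln(4.2665e-7/1.9606e-3) / ln(1.9606e-3/6.7995e-2)
  = ln(0.000217612) / ln(0.0288345)
  = -8.43280 / -3.54618 ≈ 2.37800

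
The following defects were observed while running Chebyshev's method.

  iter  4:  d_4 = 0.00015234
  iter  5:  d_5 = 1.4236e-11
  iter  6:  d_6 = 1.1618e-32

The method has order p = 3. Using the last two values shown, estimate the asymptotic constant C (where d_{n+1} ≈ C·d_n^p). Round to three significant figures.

C ≈ d_6 / d_5^3
  = 1.1618e-32 / (1.4236e-11)^3
  = 1.1618e-32 / 2.88512e-33 ≈ 4.0269

4.03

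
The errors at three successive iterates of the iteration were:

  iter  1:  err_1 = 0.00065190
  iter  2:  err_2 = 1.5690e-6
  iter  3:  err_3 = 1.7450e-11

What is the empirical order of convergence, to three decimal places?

p ≈ ln(err_3/err_2) / ln(err_2/err_1)
  = ln(1.7450e-11/1.5690e-6) / ln(1.5690e-6/0.00065190)
  = ln(1.11217e-05) / ln(0.00240681)
  = -11.406612 / -6.029453 ≈ 1.891815

1.892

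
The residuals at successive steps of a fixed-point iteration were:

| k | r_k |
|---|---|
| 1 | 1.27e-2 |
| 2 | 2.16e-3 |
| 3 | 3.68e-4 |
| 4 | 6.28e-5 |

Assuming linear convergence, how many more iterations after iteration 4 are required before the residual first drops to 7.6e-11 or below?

8

Rate ρ ≈ r_4/r_3 = 6.28e-5/3.68e-4 = 0.1707.
After j more steps, r_{4+j} ≈ 6.28e-5·ρ^j; need ρ^j ≤ 7.6e-11/6.28e-5 = 1.21019e-06.
j ≥ ln(1.21019e-06)/ln(0.1707) = -13.6247/-1.76785 = 7.707.
So 8 more iterations are needed.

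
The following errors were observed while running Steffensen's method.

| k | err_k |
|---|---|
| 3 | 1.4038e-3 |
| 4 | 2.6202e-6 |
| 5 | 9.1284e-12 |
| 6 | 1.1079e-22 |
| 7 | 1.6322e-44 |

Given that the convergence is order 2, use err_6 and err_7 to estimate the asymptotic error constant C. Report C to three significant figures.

C ≈ err_7 / err_6^2
  = 1.6322e-44 / (1.1079e-22)^2
  = 1.6322e-44 / 1.22744e-44 ≈ 1.3298

1.33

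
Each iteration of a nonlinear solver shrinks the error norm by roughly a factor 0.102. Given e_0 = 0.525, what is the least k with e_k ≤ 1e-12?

After k steps, e_k ≈ 0.525·0.102^k.
Need 0.102^k ≤ 1e-12/0.525 = 1.90476e-12.
k ≥ ln(1.90476e-12)/ln(0.102) = -26.9867/-2.28278 = 11.822.
Smallest integer k = 12.

12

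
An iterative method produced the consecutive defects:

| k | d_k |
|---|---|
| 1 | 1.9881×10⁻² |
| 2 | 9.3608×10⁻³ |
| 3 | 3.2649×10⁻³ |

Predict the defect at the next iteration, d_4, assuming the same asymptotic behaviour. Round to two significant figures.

First estimate the order: p ≈ ln(d_3/d_2) / ln(d_2/d_1) = ln(3.2649×10⁻³/9.3608×10⁻³)/ln(9.3608×10⁻³/1.9881×10⁻²) = ln(0.348784)/ln(0.470842) ≈ 1.3984.
Then d_4 ≈ d_3·(d_3/d_2)^p = 3.2649×10⁻³·(0.348784)^1.3984 = 3.2649×10⁻³·0.229251 ≈ 0.0007485.

7.5e-4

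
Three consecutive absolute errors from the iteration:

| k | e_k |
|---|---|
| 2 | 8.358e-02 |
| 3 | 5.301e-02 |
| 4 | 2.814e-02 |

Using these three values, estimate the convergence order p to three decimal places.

1.391

p ≈ ln(e_4/e_3) / ln(e_3/e_2)
  = ln(2.814e-02/5.301e-02) / ln(5.301e-02/8.358e-02)
  = ln(0.530843) / ln(0.634243)
  = -0.633289 / -0.455323 ≈ 1.390857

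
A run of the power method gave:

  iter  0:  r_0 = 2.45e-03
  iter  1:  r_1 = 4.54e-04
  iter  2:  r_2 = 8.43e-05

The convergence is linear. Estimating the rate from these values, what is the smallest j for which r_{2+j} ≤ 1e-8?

Rate ρ ≈ r_2/r_1 = 8.43e-05/4.54e-04 = 0.1857.
After j more steps, r_{2+j} ≈ 8.43e-05·ρ^j; need ρ^j ≤ 1e-8/8.43e-05 = 0.000118624.
j ≥ ln(0.000118624)/ln(0.1857) = -9.0396/-1.68362 = 5.369.
So 6 more iterations are needed.

6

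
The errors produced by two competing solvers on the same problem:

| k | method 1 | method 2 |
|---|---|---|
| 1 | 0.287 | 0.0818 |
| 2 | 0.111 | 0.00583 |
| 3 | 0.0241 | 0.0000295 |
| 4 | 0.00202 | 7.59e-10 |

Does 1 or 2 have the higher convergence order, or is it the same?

Method 1: p ≈ ln(0.00202/0.0241)/ln(0.0241/0.111) ≈ 1.62.
Method 2: p ≈ ln(7.59e-10/0.0000295)/ln(0.0000295/0.00583) ≈ 2.00.
Method 2 has the higher order (≈2.0 vs ≈1.6).

2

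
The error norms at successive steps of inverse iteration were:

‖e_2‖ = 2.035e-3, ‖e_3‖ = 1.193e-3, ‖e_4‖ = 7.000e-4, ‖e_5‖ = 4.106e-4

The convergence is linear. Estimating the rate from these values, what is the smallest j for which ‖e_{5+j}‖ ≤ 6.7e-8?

17

Rate ρ ≈ ‖e_5‖/‖e_4‖ = 4.106e-4/7.000e-4 = 0.5866.
After j more steps, ‖e_{5+j}‖ ≈ 4.106e-4·ρ^j; need ρ^j ≤ 6.7e-8/4.106e-4 = 0.000163176.
j ≥ ln(0.000163176)/ln(0.5866) = -8.7207/-0.53341 = 16.349.
So 17 more iterations are needed.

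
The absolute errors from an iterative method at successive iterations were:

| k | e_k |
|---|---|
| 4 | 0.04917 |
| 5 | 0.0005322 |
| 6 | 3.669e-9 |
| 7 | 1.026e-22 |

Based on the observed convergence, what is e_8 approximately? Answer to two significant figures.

First estimate the order: p ≈ ln(e_7/e_6) / ln(e_6/e_5) = ln(1.026e-22/3.669e-9)/ln(3.669e-9/0.0005322) = ln(2.7964e-14)/ln(6.89402e-06) ≈ 2.6259.
Then e_8 ≈ e_7·(e_7/e_6)^p = 1.026e-22·(2.7964e-14)^2.6259 = 1.026e-22·2.57114e-36 ≈ 2.638e-58.

2.6e-58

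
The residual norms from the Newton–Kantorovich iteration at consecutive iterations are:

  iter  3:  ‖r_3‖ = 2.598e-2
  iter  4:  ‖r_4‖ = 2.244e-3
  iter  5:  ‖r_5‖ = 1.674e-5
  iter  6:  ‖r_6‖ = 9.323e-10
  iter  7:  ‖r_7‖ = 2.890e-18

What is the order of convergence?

Consecutive ratios: ‖r_7‖/‖r_6‖ = 2.890e-18/9.323e-10 = 3.09986e-09, ‖r_6‖/‖r_5‖ = 9.323e-10/1.674e-5 = 5.5693e-05.
p ≈ ln(3.09986e-09)/ln(5.5693e-05) = -19.5919/-9.7957 ≈ 2.00.
So the convergence is quadratic (order 2).

2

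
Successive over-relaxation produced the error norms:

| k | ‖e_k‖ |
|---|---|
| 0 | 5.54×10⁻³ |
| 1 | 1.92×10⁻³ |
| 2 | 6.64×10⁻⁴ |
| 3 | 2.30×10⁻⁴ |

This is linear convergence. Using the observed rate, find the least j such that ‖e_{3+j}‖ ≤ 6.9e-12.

17

Rate ρ ≈ ‖e_3‖/‖e_2‖ = 2.30×10⁻⁴/6.64×10⁻⁴ = 0.3464.
After j more steps, ‖e_{3+j}‖ ≈ 2.30×10⁻⁴·ρ^j; need ρ^j ≤ 6.9e-12/2.30×10⁻⁴ = 3e-08.
j ≥ ln(3e-08)/ln(0.3464) = -17.3221/-1.06016 = 16.339.
So 17 more iterations are needed.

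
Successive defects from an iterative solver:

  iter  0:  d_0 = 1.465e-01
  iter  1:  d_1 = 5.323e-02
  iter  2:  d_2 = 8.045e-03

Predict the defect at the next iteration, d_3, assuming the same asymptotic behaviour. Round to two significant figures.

2.4e-4

First estimate the order: p ≈ ln(d_2/d_1) / ln(d_1/d_0) = ln(8.045e-03/5.323e-02)/ln(5.323e-02/1.465e-01) = ln(0.151137)/ln(0.363345) ≈ 1.8664.
Then d_3 ≈ d_2·(d_2/d_1)^p = 8.045e-03·(0.151137)^1.8664 = 8.045e-03·0.0294021 ≈ 0.0002365.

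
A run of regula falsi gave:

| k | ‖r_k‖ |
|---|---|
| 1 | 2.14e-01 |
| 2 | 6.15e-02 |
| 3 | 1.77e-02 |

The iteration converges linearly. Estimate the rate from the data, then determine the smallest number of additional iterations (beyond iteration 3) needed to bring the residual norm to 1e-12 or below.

Rate ρ ≈ ‖r_3‖/‖r_2‖ = 1.77e-02/6.15e-02 = 0.2878.
After j more steps, ‖r_{3+j}‖ ≈ 1.77e-02·ρ^j; need ρ^j ≤ 1e-12/1.77e-02 = 5.64972e-11.
j ≥ ln(5.64972e-11)/ln(0.2878) = -23.5968/-1.24549 = 18.946.
So 19 more iterations are needed.

19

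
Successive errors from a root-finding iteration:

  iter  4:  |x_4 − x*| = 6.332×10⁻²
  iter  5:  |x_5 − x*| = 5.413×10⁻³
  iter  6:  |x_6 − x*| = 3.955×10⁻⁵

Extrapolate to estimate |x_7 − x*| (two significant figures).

2.1e-9

First estimate the order: p ≈ ln(|x_6 − x*|/|x_5 − x*|) / ln(|x_5 − x*|/|x_4 − x*|) = ln(3.955×10⁻⁵/5.413×10⁻³)/ln(5.413×10⁻³/6.332×10⁻²) = ln(0.00730648)/ln(0.0854864) ≈ 2.0001.
Then |x_7 − x*| ≈ |x_6 − x*|·(|x_6 − x*|/|x_5 − x*|)^p = 3.955×10⁻⁵·(0.00730648)^2.0001 = 3.955×10⁻⁵·5.33584e-05 ≈ 2.11e-09.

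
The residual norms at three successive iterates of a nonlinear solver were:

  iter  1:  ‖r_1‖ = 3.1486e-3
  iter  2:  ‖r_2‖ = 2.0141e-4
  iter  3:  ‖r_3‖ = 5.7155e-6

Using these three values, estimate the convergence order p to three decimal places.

1.296

p ≈ ln(‖r_3‖/‖r_2‖) / ln(‖r_2‖/‖r_1‖)
  = ln(5.7155e-6/2.0141e-4) / ln(2.0141e-4/3.1486e-3)
  = ln(0.0283774) / ln(0.0639681)
  = -3.562162 / -2.749371 ≈ 1.295628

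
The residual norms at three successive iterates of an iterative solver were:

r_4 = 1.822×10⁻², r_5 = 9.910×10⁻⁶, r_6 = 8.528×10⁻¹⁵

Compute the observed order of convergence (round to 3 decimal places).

2.777

p ≈ ln(r_6/r_5) / ln(r_5/r_4)
  = ln(8.528×10⁻¹⁵/9.910×10⁻⁶) / ln(9.910×10⁻⁶/1.822×10⁻²)
  = ln(8.60545e-10) / ln(0.000543908)
  = -20.873455 / -7.516730 ≈ 2.776933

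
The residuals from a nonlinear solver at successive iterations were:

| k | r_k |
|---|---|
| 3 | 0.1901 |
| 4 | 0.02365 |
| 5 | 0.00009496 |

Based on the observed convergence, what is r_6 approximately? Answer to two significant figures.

First estimate the order: p ≈ ln(r_5/r_4) / ln(r_4/r_3) = ln(0.00009496/0.02365)/ln(0.02365/0.1901) = ln(0.00401522)/ln(0.124408) ≈ 2.6474.
Then r_6 ≈ r_5·(r_5/r_4)^p = 0.00009496·(0.00401522)^2.6474 = 0.00009496·4.5296e-07 ≈ 4.301e-11.

4.3e-11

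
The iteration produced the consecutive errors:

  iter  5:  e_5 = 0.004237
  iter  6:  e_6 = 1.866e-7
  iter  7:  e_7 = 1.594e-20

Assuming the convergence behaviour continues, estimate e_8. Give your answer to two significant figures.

First estimate the order: p ≈ ln(e_7/e_6) / ln(e_6/e_5) = ln(1.594e-20/1.866e-7)/ln(1.866e-7/0.004237) = ln(8.54234e-14)/ln(4.40406e-05) ≈ 3.0000.
Then e_8 ≈ e_7·(e_7/e_6)^p = 1.594e-20·(8.54234e-14)^3.0000 = 1.594e-20·6.23348e-40 ≈ 9.936e-60.

9.9e-60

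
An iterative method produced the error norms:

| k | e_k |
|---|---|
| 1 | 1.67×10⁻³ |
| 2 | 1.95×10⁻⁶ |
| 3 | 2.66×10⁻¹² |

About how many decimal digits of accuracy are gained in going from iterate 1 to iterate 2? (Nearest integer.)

Digits gained ≈ log₁₀(e_1/e_2) = log₁₀(1.67×10⁻³/1.95×10⁻⁶) = log₁₀(856.41) ≈ 2.933.

3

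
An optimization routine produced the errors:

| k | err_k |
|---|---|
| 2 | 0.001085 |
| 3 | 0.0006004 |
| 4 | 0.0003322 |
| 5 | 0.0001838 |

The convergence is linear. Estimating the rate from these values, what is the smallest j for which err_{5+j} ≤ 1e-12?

33

Rate ρ ≈ err_5/err_4 = 0.0001838/0.0003322 = 0.5533.
After j more steps, err_{5+j} ≈ 0.0001838·ρ^j; need ρ^j ≤ 1e-12/0.0001838 = 5.4407e-09.
j ≥ ln(5.4407e-09)/ln(0.5533) = -19.0294/-0.59185 = 32.152.
So 33 more iterations are needed.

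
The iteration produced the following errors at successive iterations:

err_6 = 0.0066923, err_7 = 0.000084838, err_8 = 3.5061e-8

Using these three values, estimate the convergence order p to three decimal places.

1.784

p ≈ ln(err_8/err_7) / ln(err_7/err_6)
  = ln(3.5061e-8/0.000084838) / ln(0.000084838/0.0066923)
  = ln(0.00041327) / ln(0.012677)
  = -7.791409 / -4.367966 ≈ 1.783761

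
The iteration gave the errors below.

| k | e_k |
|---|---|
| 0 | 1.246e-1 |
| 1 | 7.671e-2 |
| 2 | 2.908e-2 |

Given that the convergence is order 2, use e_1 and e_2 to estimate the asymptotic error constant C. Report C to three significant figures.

4.94

C ≈ e_2 / e_1^2
  = 2.908e-2 / (7.671e-2)^2
  = 2.908e-2 / 0.00588442 ≈ 4.9419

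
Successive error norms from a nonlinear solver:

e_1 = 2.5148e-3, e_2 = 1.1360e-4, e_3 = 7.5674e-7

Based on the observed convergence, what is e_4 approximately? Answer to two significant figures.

First estimate the order: p ≈ ln(e_3/e_2) / ln(e_2/e_1) = ln(7.5674e-7/1.1360e-4)/ln(1.1360e-4/2.5148e-3) = ln(0.00666144)/ln(0.0451726) ≈ 1.6180.
Then e_4 ≈ e_3·(e_3/e_2)^p = 7.5674e-7·(0.00666144)^1.6180 = 7.5674e-7·0.000300977 ≈ 2.278e-10.

2.3e-10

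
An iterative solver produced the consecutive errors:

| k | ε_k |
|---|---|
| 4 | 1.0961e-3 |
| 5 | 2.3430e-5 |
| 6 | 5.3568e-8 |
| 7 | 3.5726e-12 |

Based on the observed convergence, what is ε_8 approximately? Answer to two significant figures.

8.9e-19

First estimate the order: p ≈ ln(ε_7/ε_6) / ln(ε_6/ε_5) = ln(3.5726e-12/5.3568e-8)/ln(5.3568e-8/2.3430e-5) = ln(6.66928e-05)/ln(0.0022863) ≈ 1.5813.
Then ε_8 ≈ ε_7·(ε_7/ε_6)^p = 3.5726e-12·(6.66928e-05)^1.5813 = 3.5726e-12·2.49239e-07 ≈ 8.904e-19.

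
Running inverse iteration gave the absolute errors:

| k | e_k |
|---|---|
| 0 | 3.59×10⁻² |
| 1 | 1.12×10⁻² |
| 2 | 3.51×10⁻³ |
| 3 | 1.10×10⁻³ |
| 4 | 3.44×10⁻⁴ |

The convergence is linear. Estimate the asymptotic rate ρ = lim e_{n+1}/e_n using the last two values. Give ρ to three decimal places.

ρ ≈ e_4/e_3 = 3.44×10⁻⁴/1.10×10⁻³ = 0.31273

0.313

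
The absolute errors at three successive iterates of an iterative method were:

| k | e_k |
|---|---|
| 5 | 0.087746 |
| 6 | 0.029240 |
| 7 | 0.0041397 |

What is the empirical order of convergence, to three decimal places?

1.779

p ≈ ln(e_7/e_6) / ln(e_6/e_5)
  = ln(0.0041397/0.029240) / ln(0.029240/0.087746)
  = ln(0.141577) / ln(0.333235)
  = -1.954912 / -1.098907 ≈ 1.778960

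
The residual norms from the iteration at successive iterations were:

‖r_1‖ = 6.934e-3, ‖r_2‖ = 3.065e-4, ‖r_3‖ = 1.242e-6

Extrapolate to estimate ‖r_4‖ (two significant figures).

First estimate the order: p ≈ ln(‖r_3‖/‖r_2‖) / ln(‖r_2‖/‖r_1‖) = ln(1.242e-6/3.065e-4)/ln(3.065e-4/6.934e-3) = ln(0.0040522)/ln(0.0442025) ≈ 1.7661.
Then ‖r_4‖ ≈ ‖r_3‖·(‖r_3‖/‖r_2‖)^p = 1.242e-6·(0.0040522)^1.7661 = 1.242e-6·5.95584e-05 ≈ 7.397e-11.

7.4e-11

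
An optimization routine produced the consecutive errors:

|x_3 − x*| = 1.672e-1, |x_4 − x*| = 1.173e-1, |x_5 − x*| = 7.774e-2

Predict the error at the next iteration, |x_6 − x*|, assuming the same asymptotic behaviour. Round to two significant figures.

First estimate the order: p ≈ ln(|x_5 − x*|/|x_4 − x*|) / ln(|x_4 − x*|/|x_3 − x*|) = ln(7.774e-2/1.173e-1)/ln(1.173e-1/1.672e-1) = ln(0.662745)/ln(0.701555) ≈ 1.1606.
Then |x_6 − x*| ≈ |x_5 − x*|·(|x_5 − x*|/|x_4 − x*|)^p = 7.774e-2·(0.662745)^1.1606 = 7.774e-2·0.620376 ≈ 0.04823.

4.8e-2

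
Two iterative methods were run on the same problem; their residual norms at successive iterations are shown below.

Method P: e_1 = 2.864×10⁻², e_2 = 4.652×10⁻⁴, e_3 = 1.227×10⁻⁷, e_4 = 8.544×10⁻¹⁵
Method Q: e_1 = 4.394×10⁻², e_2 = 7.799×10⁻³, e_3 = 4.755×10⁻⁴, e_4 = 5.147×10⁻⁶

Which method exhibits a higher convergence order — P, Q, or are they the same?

Method P: p ≈ ln(8.544×10⁻¹⁵/1.227×10⁻⁷)/ln(1.227×10⁻⁷/4.652×10⁻⁴) ≈ 2.00.
Method Q: p ≈ ln(5.147×10⁻⁶/4.755×10⁻⁴)/ln(4.755×10⁻⁴/7.799×10⁻³) ≈ 1.62.
Method P has the higher order (≈2.0 vs ≈1.6).

P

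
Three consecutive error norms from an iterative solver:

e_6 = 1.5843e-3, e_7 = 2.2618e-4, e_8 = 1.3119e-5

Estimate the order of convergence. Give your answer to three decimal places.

p ≈ ln(e_8/e_7) / ln(e_7/e_6)
  = ln(1.3119e-5/2.2618e-4) / ln(2.2618e-4/1.5843e-3)
  = ln(0.0580025) / ln(0.142763)
  = -2.847269 / -1.946569 ≈ 1.462712

1.463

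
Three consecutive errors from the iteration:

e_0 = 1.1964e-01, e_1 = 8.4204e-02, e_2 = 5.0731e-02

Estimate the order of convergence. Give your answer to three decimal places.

p ≈ ln(e_2/e_1) / ln(e_1/e_0)
  = ln(5.0731e-02/8.4204e-02) / ln(8.4204e-02/1.1964e-01)
  = ln(0.602477) / ln(0.703811)
  = -0.506706 / -0.351245 ≈ 1.442600

1.443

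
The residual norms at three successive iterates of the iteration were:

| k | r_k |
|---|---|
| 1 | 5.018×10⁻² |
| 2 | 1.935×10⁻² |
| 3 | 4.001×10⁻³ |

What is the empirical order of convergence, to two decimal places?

1.65

p ≈ ln(r_3/r_2) / ln(r_2/r_1)
  = ln(4.001×10⁻³/1.935×10⁻²) / ln(1.935×10⁻²/5.018×10⁻²)
  = ln(0.20677) / ln(0.385612)
  = -1.57615 / -0.95292 ≈ 1.65402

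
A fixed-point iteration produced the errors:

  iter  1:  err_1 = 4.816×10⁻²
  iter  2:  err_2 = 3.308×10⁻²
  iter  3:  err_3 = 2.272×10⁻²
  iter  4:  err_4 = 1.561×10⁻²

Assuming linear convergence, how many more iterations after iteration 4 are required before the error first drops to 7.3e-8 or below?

Rate ρ ≈ err_4/err_3 = 1.561×10⁻²/2.272×10⁻² = 0.6871.
After j more steps, err_{4+j} ≈ 1.561×10⁻²·ρ^j; need ρ^j ≤ 7.3e-8/1.561×10⁻² = 4.67649e-06.
j ≥ ln(4.67649e-06)/ln(0.6871) = -12.2730/-0.37528 = 32.704.
So 33 more iterations are needed.

33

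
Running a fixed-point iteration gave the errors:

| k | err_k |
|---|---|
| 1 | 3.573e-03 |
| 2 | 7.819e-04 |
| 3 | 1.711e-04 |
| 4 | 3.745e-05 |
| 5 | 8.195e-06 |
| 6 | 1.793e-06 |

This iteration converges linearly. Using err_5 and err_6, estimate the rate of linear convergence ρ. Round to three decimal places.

0.219

ρ ≈ err_6/err_5 = 1.793e-06/8.195e-06 = 0.21879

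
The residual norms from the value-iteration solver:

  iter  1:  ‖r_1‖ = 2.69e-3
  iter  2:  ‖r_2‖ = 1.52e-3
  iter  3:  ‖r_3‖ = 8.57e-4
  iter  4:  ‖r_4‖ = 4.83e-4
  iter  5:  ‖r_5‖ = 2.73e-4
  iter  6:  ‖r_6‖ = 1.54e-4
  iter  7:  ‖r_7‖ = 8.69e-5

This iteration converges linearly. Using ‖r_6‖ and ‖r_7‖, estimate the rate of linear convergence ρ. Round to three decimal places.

0.564

ρ ≈ ‖r_7‖/‖r_6‖ = 8.69e-5/1.54e-4 = 0.56429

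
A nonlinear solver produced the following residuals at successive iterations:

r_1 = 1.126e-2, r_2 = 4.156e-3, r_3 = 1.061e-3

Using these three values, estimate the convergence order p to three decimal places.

1.370

p ≈ ln(r_3/r_2) / ln(r_2/r_1)
  = ln(1.061e-3/4.156e-3) / ln(4.156e-3/1.126e-2)
  = ln(0.255294) / ln(0.369094)
  = -1.365339 / -0.996704 ≈ 1.369854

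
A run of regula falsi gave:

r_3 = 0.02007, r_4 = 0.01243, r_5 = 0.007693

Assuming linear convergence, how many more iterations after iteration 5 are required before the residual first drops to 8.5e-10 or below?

34

Rate ρ ≈ r_5/r_4 = 0.007693/0.01243 = 0.6189.
After j more steps, r_{5+j} ≈ 0.007693·ρ^j; need ρ^j ≤ 8.5e-10/0.007693 = 1.1049e-07.
j ≥ ln(1.1049e-07)/ln(0.6189) = -16.0183/-0.47981 = 33.385.
So 34 more iterations are needed.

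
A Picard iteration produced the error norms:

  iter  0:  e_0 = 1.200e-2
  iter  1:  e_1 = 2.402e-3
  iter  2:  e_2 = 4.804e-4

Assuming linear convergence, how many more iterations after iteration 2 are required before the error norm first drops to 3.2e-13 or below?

Rate ρ ≈ e_2/e_1 = 4.804e-4/2.402e-3 = 0.2000.
After j more steps, e_{2+j} ≈ 4.804e-4·ρ^j; need ρ^j ≤ 3.2e-13/4.804e-4 = 6.66112e-10.
j ≥ ln(6.66112e-10)/ln(0.2000) = -21.1296/-1.60944 = 13.129.
So 14 more iterations are needed.

14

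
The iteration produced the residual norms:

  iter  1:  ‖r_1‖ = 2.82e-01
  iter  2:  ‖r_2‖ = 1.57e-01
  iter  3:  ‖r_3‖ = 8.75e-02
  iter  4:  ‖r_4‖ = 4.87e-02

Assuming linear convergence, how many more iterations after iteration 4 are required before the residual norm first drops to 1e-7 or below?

Rate ρ ≈ ‖r_4‖/‖r_3‖ = 4.87e-02/8.75e-02 = 0.5566.
After j more steps, ‖r_{4+j}‖ ≈ 4.87e-02·ρ^j; need ρ^j ≤ 1e-7/4.87e-02 = 2.05339e-06.
j ≥ ln(2.05339e-06)/ln(0.5566) = -13.0960/-0.58591 = 22.352.
So 23 more iterations are needed.

23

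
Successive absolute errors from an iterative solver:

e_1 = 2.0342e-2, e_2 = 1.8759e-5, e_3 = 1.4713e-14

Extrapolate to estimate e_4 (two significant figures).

7.1e-42

First estimate the order: p ≈ ln(e_3/e_2) / ln(e_2/e_1) = ln(1.4713e-14/1.8759e-5)/ln(1.8759e-5/2.0342e-2) = ln(7.84317e-10)/ln(0.000922181) ≈ 3.0000.
Then e_4 ≈ e_3·(e_3/e_2)^p = 1.4713e-14·(7.84317e-10)^3.0000 = 1.4713e-14·4.82475e-28 ≈ 7.099e-42.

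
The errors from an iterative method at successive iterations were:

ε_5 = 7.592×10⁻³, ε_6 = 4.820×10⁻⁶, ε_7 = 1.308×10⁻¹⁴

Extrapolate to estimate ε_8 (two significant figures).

First estimate the order: p ≈ ln(ε_7/ε_6) / ln(ε_6/ε_5) = ln(1.308×10⁻¹⁴/4.820×10⁻⁶)/ln(4.820×10⁻⁶/7.592×10⁻³) = ln(2.71369e-09)/ln(0.000634879) ≈ 2.6793.
Then ε_8 ≈ ε_7·(ε_7/ε_6)^p = 1.308×10⁻¹⁴·(2.71369e-09)^2.6793 = 1.308×10⁻¹⁴·1.1167e-23 ≈ 1.461e-37.

1.5e-37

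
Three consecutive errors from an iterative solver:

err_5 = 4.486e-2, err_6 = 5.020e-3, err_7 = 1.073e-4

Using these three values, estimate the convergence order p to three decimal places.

p ≈ ln(err_7/err_6) / ln(err_6/err_5)
  = ln(1.073e-4/5.020e-3) / ln(5.020e-3/4.486e-2)
  = ln(0.0213745) / ln(0.111904)
  = -3.845557 / -2.190114 ≈ 1.755871

1.756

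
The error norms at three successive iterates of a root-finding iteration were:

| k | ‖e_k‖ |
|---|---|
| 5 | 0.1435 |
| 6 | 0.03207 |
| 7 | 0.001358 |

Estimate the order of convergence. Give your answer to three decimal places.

p ≈ ln(‖e_7‖/‖e_6‖) / ln(‖e_6‖/‖e_5‖)
  = ln(0.001358/0.03207) / ln(0.03207/0.1435)
  = ln(0.0423449) / ln(0.223484)
  = -3.161907 / -1.498415 ≈ 2.110168

2.110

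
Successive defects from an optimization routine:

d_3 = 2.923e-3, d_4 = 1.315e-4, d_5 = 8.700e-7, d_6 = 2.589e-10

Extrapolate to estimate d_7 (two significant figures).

First estimate the order: p ≈ ln(d_6/d_5) / ln(d_5/d_4) = ln(2.589e-10/8.700e-7)/ln(8.700e-7/1.315e-4) = ln(0.000297586)/ln(0.00661597) ≈ 1.6180.
Then d_7 ≈ d_6·(d_6/d_5)^p = 2.589e-10·(0.000297586)^1.6180 = 2.589e-10·1.96927e-06 ≈ 5.098e-16.

5.1e-16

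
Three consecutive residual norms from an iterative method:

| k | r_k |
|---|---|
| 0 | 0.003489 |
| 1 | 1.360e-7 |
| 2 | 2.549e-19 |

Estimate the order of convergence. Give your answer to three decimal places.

2.660

p ≈ ln(r_2/r_1) / ln(r_1/r_0)
  = ln(2.549e-19/1.360e-7) / ln(1.360e-7/0.003489)
  = ln(1.87426e-12) / ln(3.89797e-05)
  = -27.002807 / -10.152470 ≈ 2.659728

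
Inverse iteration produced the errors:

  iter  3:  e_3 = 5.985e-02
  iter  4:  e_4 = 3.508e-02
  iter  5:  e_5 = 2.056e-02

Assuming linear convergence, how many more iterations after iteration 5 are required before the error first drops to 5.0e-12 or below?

Rate ρ ≈ e_5/e_4 = 2.056e-02/3.508e-02 = 0.5861.
After j more steps, e_{5+j} ≈ 2.056e-02·ρ^j; need ρ^j ≤ 5.0e-12/2.056e-02 = 2.43191e-10.
j ≥ ln(2.43191e-10)/ln(0.5861) = -22.1372/-0.53426 = 41.435.
So 42 more iterations are needed.

42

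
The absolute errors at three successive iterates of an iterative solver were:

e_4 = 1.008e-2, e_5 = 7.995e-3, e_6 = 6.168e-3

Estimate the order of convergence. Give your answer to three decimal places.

p ≈ ln(e_6/e_5) / ln(e_5/e_4)
  = ln(6.168e-3/7.995e-3) / ln(7.995e-3/1.008e-2)
  = ln(0.771482) / ln(0.793155)
  = -0.259442 / -0.231737 ≈ 1.119554

1.120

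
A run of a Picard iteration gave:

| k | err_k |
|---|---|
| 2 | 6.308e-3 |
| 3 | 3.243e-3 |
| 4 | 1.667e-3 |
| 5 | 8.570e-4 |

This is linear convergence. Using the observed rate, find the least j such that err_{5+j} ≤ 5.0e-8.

15

Rate ρ ≈ err_5/err_4 = 8.570e-4/1.667e-3 = 0.5141.
After j more steps, err_{5+j} ≈ 8.570e-4·ρ^j; need ρ^j ≤ 5.0e-8/8.570e-4 = 5.83431e-05.
j ≥ ln(5.83431e-05)/ln(0.5141) = -9.7492/-0.66534 = 14.653.
So 15 more iterations are needed.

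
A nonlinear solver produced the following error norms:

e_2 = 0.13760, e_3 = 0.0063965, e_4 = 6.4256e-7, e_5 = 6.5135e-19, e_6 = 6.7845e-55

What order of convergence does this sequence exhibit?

3

Consecutive ratios: e_6/e_5 = 6.7845e-55/6.5135e-19 = 1.04161e-36, e_5/e_4 = 6.5135e-19/6.4256e-7 = 1.01368e-12.
p ≈ ln(1.04161e-36)/ln(1.01368e-12) = -82.8523/-27.6174 ≈ 3.00.
So the convergence is cubic (order 3).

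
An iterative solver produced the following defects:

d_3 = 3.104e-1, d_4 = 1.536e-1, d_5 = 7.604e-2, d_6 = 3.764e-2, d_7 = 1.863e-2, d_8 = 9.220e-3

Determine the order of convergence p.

1

Consecutive ratios: d_8/d_7 = 9.220e-3/1.863e-2 = 0.494901, d_7/d_6 = 1.863e-2/3.764e-2 = 0.494952.
p ≈ ln(0.494901)/ln(0.494952) = -0.7034/-0.7033 ≈ 1.00.
So the convergence is linear (order 1).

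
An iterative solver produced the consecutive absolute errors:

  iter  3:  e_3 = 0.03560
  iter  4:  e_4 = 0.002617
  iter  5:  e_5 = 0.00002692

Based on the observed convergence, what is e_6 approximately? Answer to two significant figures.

8.8e-9

First estimate the order: p ≈ ln(e_5/e_4) / ln(e_4/e_3) = ln(0.00002692/0.002617)/ln(0.002617/0.03560) = ln(0.0102866)/ln(0.0735112) ≈ 1.7534.
Then e_6 ≈ e_5·(e_5/e_4)^p = 0.00002692·(0.0102866)^1.7534 = 0.00002692·0.000327128 ≈ 8.806e-09.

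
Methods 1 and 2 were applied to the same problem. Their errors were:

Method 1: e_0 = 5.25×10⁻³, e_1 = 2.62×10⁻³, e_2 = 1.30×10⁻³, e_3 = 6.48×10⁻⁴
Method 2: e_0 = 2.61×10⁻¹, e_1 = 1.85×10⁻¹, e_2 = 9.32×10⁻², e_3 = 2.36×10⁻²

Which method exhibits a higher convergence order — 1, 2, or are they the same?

2

Method 1: p ≈ ln(6.48×10⁻⁴/1.30×10⁻³)/ln(1.30×10⁻³/2.62×10⁻³) ≈ 0.99.
Method 2: p ≈ ln(2.36×10⁻²/9.32×10⁻²)/ln(9.32×10⁻²/1.85×10⁻¹) ≈ 2.00.
Method 2 has the higher order (≈2.0 vs ≈1.0).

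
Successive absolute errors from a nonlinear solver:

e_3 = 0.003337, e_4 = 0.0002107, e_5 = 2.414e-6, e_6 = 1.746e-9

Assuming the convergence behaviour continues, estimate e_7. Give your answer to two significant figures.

1.4e-14

First estimate the order: p ≈ ln(e_6/e_5) / ln(e_5/e_4) = ln(1.746e-9/2.414e-6)/ln(2.414e-6/0.0002107) = ln(0.000723281)/ln(0.011457) ≈ 1.6181.
Then e_7 ≈ e_6·(e_6/e_5)^p = 1.746e-9·(0.000723281)^1.6181 = 1.746e-9·8.28027e-06 ≈ 1.446e-14.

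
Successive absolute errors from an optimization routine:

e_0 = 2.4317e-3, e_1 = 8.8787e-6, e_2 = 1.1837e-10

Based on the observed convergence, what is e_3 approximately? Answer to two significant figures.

First estimate the order: p ≈ ln(e_2/e_1) / ln(e_1/e_0) = ln(1.1837e-10/8.8787e-6)/ln(8.8787e-6/2.4317e-3) = ln(1.33319e-05)/ln(0.00365123) ≈ 2.0000.
Then e_3 ≈ e_2·(e_2/e_1)^p = 1.1837e-10·(1.33319e-05)^2.0000 = 1.1837e-10·1.7774e-10 ≈ 2.104e-20.

2.1e-20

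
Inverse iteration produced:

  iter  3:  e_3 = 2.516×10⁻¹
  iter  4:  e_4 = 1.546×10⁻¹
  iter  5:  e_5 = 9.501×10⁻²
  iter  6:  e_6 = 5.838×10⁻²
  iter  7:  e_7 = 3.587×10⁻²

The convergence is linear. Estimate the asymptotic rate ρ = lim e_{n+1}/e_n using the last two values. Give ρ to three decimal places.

ρ ≈ e_7/e_6 = 3.587×10⁻²/5.838×10⁻² = 0.61442

0.614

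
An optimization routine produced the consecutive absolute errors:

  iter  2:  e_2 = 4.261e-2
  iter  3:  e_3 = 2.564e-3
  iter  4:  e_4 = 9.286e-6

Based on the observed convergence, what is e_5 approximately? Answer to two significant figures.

First estimate the order: p ≈ ln(e_4/e_3) / ln(e_3/e_2) = ln(9.286e-6/2.564e-3)/ln(2.564e-3/4.261e-2) = ln(0.00362168)/ln(0.0601737) ≈ 1.9999.
Then e_5 ≈ e_4·(e_4/e_3)^p = 9.286e-6·(0.00362168)^1.9999 = 9.286e-6·1.31239e-05 ≈ 1.219e-10.

1.2e-10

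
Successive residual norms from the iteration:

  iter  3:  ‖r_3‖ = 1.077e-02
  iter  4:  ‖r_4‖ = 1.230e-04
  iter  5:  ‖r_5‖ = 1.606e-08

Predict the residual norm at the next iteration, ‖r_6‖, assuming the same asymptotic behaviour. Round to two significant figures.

2.7e-16

First estimate the order: p ≈ ln(‖r_5‖/‖r_4‖) / ln(‖r_4‖/‖r_3‖) = ln(1.606e-08/1.230e-04)/ln(1.230e-04/1.077e-02) = ln(0.000130569)/ln(0.0114206) ≈ 1.9998.
Then ‖r_6‖ ≈ ‖r_5‖·(‖r_5‖/‖r_4‖)^p = 1.606e-08·(0.000130569)^1.9998 = 1.606e-08·1.70788e-08 ≈ 2.743e-16.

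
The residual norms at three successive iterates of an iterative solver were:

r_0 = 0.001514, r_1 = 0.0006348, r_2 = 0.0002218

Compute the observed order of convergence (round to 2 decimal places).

p ≈ ln(r_2/r_1) / ln(r_1/r_0)
  = ln(0.0002218/0.0006348) / ln(0.0006348/0.001514)
  = ln(0.349401) / ln(0.419287)
  = -1.05154 / -0.86920 ≈ 1.20978

1.21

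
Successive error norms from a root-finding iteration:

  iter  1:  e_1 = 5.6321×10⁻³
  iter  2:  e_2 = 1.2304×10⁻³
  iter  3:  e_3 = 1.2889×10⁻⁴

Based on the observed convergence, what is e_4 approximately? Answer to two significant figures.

First estimate the order: p ≈ ln(e_3/e_2) / ln(e_2/e_1) = ln(1.2889×10⁻⁴/1.2304×10⁻³)/ln(1.2304×10⁻³/5.6321×10⁻³) = ln(0.104755)/ln(0.218462) ≈ 1.4832.
Then e_4 ≈ e_3·(e_3/e_2)^p = 1.2889×10⁻⁴·(0.104755)^1.4832 = 1.2889×10⁻⁴·0.0352146 ≈ 4.539e-06.

4.5e-6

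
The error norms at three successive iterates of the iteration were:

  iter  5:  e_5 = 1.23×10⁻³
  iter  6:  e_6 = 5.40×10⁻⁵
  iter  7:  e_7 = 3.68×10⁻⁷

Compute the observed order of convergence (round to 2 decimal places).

p ≈ ln(e_7/e_6) / ln(e_6/e_5)
  = ln(3.68×10⁻⁷/5.40×10⁻⁵) / ln(5.40×10⁻⁵/1.23×10⁻³)
  = ln(0.00681481) / ln(0.0439024)
  = -4.98866 / -3.12579 ≈ 1.59597

1.60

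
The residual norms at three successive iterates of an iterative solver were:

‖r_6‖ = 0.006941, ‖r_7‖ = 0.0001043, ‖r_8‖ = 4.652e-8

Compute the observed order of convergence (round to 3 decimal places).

p ≈ ln(‖r_8‖/‖r_7‖) / ln(‖r_7‖/‖r_6‖)
  = ln(4.652e-8/0.0001043) / ln(0.0001043/0.006941)
  = ln(0.000446021) / ln(0.0150267)
  = -7.715145 / -4.197927 ≈ 1.837846

1.838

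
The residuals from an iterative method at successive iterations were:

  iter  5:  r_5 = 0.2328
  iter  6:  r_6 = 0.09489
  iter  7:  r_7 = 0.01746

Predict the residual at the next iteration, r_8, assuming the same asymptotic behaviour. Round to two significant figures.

First estimate the order: p ≈ ln(r_7/r_6) / ln(r_6/r_5) = ln(0.01746/0.09489)/ln(0.09489/0.2328) = ln(0.184003)/ln(0.407603) ≈ 1.8862.
Then r_8 ≈ r_7·(r_7/r_6)^p = 0.01746·(0.184003)^1.8862 = 0.01746·0.04105 ≈ 0.0007167.

7.2e-4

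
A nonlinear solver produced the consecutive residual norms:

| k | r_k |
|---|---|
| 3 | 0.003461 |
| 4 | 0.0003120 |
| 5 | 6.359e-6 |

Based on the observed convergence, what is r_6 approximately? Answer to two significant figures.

1.2e-8

First estimate the order: p ≈ ln(r_5/r_4) / ln(r_4/r_3) = ln(6.359e-6/0.0003120)/ln(0.0003120/0.003461) = ln(0.0203814)/ln(0.0901474) ≈ 1.6179.
Then r_6 ≈ r_5·(r_5/r_4)^p = 6.359e-6·(0.0203814)^1.6179 = 6.359e-6·0.0018387 ≈ 1.169e-08.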